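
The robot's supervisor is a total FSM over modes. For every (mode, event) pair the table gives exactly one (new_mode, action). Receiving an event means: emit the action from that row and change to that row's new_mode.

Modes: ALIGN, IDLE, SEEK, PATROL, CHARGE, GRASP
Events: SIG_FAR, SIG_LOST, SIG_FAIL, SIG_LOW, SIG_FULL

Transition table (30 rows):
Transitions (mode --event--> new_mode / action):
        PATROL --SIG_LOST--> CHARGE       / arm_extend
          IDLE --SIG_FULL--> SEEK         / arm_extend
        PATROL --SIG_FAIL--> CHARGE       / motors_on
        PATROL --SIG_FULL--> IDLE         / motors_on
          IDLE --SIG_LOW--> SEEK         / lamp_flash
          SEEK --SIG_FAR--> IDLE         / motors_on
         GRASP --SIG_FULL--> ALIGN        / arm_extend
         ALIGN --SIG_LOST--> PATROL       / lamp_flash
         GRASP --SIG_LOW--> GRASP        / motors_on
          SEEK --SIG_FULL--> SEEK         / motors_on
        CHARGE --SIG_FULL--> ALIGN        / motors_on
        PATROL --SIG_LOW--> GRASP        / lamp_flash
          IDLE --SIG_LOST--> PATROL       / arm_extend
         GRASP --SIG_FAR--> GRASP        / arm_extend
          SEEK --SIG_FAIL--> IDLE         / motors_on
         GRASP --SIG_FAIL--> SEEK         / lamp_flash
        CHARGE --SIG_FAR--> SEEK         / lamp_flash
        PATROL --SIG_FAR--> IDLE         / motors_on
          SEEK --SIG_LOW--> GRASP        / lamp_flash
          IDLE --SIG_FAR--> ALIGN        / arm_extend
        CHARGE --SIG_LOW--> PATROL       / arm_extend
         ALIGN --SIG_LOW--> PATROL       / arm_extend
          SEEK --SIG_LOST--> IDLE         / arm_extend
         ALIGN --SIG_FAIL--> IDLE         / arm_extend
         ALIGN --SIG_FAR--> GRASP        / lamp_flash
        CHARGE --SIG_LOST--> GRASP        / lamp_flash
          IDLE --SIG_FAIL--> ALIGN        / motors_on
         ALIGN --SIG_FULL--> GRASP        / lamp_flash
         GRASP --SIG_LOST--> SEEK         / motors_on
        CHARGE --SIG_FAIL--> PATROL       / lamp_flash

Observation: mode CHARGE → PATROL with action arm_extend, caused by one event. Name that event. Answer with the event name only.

SIG_LOW

try SIG_FAR: (CHARGE, SIG_FAR) → (SEEK, lamp_flash)
try SIG_LOST: (CHARGE, SIG_LOST) → (GRASP, lamp_flash)
try SIG_FAIL: (CHARGE, SIG_FAIL) → (PATROL, lamp_flash)
try SIG_LOW: (CHARGE, SIG_LOW) → (PATROL, arm_extend)  ← matches
try SIG_FULL: (CHARGE, SIG_FULL) → (ALIGN, motors_on)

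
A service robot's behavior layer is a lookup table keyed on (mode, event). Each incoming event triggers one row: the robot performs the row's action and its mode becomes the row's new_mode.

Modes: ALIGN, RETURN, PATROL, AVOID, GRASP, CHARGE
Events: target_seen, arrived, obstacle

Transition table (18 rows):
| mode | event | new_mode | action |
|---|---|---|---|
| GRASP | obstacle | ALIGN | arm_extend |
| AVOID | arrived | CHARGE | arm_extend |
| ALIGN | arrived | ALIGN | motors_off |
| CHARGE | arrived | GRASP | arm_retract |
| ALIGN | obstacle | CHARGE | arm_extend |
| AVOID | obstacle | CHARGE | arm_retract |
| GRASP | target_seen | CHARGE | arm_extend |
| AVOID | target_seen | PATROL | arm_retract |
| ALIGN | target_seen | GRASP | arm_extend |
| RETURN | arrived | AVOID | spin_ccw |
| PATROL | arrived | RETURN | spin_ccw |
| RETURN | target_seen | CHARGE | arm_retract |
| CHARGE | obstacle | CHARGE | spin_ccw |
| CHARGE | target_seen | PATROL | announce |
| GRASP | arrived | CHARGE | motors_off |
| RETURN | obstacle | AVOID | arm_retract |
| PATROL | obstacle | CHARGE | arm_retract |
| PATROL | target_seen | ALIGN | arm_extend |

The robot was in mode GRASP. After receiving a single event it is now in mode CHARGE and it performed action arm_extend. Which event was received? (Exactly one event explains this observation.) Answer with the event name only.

target_seen

try target_seen: (GRASP, target_seen) → (CHARGE, arm_extend)  ← matches
try arrived: (GRASP, arrived) → (CHARGE, motors_off)
try obstacle: (GRASP, obstacle) → (ALIGN, arm_extend)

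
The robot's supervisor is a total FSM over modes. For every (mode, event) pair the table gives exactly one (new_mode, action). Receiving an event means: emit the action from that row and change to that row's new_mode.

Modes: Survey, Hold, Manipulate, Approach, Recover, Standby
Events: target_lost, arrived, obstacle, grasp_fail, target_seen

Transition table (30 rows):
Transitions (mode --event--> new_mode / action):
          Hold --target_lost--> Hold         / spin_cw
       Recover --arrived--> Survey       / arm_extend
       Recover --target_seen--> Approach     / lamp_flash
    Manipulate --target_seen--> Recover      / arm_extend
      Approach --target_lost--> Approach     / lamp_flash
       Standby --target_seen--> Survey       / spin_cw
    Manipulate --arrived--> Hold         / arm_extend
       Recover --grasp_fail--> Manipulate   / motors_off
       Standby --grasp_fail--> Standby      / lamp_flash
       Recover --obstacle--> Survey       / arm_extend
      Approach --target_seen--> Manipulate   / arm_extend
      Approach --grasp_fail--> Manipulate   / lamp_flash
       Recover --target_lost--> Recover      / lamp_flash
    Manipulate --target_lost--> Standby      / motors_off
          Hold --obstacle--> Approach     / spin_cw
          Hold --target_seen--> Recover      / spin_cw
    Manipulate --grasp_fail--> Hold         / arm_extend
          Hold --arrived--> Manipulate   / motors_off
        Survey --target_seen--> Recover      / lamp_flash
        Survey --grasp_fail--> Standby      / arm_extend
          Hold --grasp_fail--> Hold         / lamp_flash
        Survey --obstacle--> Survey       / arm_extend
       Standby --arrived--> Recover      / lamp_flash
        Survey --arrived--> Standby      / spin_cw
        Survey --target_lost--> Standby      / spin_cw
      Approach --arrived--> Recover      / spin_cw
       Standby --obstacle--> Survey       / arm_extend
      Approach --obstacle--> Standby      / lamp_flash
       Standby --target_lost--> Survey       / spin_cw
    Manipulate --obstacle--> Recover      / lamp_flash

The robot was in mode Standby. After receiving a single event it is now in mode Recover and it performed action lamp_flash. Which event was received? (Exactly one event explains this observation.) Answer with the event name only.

try target_lost: (Standby, target_lost) → (Survey, spin_cw)
try arrived: (Standby, arrived) → (Recover, lamp_flash)  ← matches
try obstacle: (Standby, obstacle) → (Survey, arm_extend)
try grasp_fail: (Standby, grasp_fail) → (Standby, lamp_flash)
try target_seen: (Standby, target_seen) → (Survey, spin_cw)

arrived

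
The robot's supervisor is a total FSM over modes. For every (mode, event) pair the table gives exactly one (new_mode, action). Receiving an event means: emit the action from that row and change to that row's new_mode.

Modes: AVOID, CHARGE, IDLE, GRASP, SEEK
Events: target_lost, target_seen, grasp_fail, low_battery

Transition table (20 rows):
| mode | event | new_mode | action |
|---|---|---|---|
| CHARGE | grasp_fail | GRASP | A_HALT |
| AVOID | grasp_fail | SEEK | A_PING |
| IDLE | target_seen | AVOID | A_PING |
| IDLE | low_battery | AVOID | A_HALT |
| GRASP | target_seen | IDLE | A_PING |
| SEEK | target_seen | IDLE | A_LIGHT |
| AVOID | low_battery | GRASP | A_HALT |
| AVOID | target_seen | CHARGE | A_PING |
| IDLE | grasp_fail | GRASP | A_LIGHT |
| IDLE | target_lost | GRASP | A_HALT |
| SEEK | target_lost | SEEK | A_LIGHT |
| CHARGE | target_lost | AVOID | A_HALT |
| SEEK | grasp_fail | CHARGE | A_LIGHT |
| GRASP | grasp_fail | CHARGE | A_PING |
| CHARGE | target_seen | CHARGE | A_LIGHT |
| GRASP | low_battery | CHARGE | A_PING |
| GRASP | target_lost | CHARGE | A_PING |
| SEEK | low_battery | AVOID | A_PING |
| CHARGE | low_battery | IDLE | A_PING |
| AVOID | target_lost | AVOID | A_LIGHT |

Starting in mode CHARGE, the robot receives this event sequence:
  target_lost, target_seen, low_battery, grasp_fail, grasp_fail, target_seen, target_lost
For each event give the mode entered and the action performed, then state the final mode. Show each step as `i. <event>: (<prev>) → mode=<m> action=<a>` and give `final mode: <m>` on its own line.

1. target_lost: (CHARGE) → mode=AVOID action=A_HALT
2. target_seen: (AVOID) → mode=CHARGE action=A_PING
3. low_battery: (CHARGE) → mode=IDLE action=A_PING
4. grasp_fail: (IDLE) → mode=GRASP action=A_LIGHT
5. grasp_fail: (GRASP) → mode=CHARGE action=A_PING
6. target_seen: (CHARGE) → mode=CHARGE action=A_LIGHT
7. target_lost: (CHARGE) → mode=AVOID action=A_HALT

final mode: AVOID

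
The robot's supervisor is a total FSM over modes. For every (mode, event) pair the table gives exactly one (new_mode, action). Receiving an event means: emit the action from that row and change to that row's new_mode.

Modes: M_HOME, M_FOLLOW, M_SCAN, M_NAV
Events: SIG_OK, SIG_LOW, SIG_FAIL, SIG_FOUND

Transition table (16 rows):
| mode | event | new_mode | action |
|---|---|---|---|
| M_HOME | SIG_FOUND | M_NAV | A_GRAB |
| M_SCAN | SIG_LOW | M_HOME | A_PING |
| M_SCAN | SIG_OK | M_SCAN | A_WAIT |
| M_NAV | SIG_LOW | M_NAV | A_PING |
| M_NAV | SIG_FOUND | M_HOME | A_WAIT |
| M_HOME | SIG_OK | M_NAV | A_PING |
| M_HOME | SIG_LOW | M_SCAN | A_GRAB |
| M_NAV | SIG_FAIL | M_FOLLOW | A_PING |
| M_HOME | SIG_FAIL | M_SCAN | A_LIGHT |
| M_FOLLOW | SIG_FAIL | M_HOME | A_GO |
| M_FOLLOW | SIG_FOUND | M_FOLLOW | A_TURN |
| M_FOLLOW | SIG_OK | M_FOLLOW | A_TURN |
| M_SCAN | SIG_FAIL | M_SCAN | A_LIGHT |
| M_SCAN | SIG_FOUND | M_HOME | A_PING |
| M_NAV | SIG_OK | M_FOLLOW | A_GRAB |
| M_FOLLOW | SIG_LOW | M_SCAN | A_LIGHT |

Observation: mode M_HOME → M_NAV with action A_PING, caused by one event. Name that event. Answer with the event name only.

SIG_OK

try SIG_OK: (M_HOME, SIG_OK) → (M_NAV, A_PING)  ← matches
try SIG_LOW: (M_HOME, SIG_LOW) → (M_SCAN, A_GRAB)
try SIG_FAIL: (M_HOME, SIG_FAIL) → (M_SCAN, A_LIGHT)
try SIG_FOUND: (M_HOME, SIG_FOUND) → (M_NAV, A_GRAB)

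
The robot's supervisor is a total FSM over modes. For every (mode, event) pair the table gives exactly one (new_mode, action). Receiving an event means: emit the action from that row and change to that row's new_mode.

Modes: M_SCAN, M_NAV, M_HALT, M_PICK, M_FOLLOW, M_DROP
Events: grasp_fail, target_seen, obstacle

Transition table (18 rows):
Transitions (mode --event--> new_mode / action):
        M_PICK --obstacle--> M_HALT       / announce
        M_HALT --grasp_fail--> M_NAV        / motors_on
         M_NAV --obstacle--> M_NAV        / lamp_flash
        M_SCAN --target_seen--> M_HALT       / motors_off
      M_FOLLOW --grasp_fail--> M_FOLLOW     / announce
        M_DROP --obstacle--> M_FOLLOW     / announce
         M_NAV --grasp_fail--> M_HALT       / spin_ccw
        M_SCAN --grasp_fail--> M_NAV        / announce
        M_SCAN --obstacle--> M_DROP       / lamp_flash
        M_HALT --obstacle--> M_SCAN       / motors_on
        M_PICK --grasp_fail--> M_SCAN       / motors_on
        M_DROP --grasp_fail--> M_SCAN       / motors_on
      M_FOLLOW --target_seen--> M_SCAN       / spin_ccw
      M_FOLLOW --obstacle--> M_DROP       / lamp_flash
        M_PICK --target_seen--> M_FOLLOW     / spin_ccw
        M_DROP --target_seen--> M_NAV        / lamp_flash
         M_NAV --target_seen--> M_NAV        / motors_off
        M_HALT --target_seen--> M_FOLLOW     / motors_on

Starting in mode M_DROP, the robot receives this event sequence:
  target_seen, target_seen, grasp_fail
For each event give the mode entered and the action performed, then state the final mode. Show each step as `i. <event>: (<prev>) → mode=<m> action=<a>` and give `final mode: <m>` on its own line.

final mode: M_HALT

1. target_seen: (M_DROP) → mode=M_NAV action=lamp_flash
2. target_seen: (M_NAV) → mode=M_NAV action=motors_off
3. grasp_fail: (M_NAV) → mode=M_HALT action=spin_ccw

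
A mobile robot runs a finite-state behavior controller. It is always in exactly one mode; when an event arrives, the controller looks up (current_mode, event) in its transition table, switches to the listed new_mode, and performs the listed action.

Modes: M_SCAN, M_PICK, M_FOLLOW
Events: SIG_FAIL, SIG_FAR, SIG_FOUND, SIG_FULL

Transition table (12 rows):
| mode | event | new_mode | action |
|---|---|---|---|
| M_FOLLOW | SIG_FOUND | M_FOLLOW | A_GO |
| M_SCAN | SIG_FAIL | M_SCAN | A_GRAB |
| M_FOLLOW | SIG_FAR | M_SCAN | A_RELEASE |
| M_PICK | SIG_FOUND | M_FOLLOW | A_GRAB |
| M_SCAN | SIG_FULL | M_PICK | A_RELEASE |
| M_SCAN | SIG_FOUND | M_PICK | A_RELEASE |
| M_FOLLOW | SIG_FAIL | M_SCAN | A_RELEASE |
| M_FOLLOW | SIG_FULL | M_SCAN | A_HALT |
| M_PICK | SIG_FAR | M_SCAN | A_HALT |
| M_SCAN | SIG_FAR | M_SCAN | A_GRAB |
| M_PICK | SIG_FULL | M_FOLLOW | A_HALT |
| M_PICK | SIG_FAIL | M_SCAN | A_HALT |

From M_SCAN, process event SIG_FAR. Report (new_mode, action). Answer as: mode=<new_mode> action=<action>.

mode=M_SCAN action=A_GRAB

current mode = M_SCAN; filter table to that mode:
  (M_SCAN, SIG_FAIL) → (M_SCAN, A_GRAB)
  (M_SCAN, SIG_FULL) → (M_PICK, A_RELEASE)
  (M_SCAN, SIG_FOUND) → (M_PICK, A_RELEASE)
  (M_SCAN, SIG_FAR) → (M_SCAN, A_GRAB)  ← event matches
event = SIG_FAR selects (M_SCAN, A_GRAB)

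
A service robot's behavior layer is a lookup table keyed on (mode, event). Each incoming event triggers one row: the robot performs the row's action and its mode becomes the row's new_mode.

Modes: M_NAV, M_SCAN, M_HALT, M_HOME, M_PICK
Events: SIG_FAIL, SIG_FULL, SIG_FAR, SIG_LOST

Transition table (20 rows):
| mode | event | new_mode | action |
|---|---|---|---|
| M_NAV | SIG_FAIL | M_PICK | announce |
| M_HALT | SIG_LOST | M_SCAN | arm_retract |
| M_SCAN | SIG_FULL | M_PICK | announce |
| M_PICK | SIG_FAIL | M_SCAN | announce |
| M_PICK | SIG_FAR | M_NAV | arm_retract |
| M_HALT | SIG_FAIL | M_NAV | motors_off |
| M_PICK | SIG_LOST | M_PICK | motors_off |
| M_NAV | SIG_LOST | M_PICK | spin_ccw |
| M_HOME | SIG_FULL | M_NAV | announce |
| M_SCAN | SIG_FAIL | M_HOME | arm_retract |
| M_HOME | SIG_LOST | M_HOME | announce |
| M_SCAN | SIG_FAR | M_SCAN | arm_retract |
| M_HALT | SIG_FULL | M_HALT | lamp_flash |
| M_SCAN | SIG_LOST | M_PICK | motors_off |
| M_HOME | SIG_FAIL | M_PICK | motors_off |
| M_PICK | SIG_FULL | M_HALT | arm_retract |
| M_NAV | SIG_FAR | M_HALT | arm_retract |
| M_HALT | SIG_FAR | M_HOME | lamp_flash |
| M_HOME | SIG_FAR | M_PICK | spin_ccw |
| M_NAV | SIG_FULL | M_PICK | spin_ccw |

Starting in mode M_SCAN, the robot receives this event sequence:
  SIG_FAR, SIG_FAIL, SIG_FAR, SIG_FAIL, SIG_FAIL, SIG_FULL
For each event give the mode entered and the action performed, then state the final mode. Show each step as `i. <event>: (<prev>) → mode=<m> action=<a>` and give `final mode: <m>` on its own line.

1. SIG_FAR: (M_SCAN) → mode=M_SCAN action=arm_retract
2. SIG_FAIL: (M_SCAN) → mode=M_HOME action=arm_retract
3. SIG_FAR: (M_HOME) → mode=M_PICK action=spin_ccw
4. SIG_FAIL: (M_PICK) → mode=M_SCAN action=announce
5. SIG_FAIL: (M_SCAN) → mode=M_HOME action=arm_retract
6. SIG_FULL: (M_HOME) → mode=M_NAV action=announce

final mode: M_NAV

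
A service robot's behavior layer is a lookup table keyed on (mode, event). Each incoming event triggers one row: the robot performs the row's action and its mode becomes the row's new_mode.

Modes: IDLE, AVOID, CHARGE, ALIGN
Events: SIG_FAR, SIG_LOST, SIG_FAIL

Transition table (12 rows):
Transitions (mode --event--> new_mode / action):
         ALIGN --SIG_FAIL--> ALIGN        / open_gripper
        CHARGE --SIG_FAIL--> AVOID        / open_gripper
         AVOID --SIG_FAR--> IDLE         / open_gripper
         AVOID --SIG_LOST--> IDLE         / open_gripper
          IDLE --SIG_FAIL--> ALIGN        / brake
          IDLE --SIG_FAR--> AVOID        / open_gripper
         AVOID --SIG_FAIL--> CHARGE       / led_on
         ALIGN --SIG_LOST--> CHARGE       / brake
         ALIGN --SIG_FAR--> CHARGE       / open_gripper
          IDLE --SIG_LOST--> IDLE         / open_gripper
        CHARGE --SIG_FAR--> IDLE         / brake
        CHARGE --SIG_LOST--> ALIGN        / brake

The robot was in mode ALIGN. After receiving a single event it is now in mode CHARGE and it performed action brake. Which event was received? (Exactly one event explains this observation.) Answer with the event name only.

try SIG_FAR: (ALIGN, SIG_FAR) → (CHARGE, open_gripper)
try SIG_LOST: (ALIGN, SIG_LOST) → (CHARGE, brake)  ← matches
try SIG_FAIL: (ALIGN, SIG_FAIL) → (ALIGN, open_gripper)

SIG_LOST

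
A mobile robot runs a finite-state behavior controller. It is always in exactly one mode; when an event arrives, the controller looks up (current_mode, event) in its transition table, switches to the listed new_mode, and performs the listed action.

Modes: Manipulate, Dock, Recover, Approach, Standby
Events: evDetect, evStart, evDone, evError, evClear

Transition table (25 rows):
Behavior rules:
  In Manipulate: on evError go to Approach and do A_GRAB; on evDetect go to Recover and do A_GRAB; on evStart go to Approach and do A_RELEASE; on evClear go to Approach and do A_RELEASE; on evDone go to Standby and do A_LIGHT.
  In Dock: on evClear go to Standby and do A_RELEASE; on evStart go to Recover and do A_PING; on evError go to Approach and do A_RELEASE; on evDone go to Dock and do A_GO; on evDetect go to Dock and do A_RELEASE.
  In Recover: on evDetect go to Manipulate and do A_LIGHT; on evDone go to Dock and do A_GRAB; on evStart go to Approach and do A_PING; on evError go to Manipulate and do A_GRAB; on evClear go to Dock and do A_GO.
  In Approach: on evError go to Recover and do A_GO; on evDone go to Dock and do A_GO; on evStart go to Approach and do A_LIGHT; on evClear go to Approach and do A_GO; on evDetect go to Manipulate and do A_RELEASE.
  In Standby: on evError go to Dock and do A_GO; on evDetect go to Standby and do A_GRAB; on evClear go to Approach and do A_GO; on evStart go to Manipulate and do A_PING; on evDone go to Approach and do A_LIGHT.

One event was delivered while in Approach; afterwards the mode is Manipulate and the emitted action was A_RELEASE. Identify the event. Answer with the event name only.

try evDetect: (Approach, evDetect) → (Manipulate, A_RELEASE)  ← matches
try evStart: (Approach, evStart) → (Approach, A_LIGHT)
try evDone: (Approach, evDone) → (Dock, A_GO)
try evError: (Approach, evError) → (Recover, A_GO)
try evClear: (Approach, evClear) → (Approach, A_GO)

evDetect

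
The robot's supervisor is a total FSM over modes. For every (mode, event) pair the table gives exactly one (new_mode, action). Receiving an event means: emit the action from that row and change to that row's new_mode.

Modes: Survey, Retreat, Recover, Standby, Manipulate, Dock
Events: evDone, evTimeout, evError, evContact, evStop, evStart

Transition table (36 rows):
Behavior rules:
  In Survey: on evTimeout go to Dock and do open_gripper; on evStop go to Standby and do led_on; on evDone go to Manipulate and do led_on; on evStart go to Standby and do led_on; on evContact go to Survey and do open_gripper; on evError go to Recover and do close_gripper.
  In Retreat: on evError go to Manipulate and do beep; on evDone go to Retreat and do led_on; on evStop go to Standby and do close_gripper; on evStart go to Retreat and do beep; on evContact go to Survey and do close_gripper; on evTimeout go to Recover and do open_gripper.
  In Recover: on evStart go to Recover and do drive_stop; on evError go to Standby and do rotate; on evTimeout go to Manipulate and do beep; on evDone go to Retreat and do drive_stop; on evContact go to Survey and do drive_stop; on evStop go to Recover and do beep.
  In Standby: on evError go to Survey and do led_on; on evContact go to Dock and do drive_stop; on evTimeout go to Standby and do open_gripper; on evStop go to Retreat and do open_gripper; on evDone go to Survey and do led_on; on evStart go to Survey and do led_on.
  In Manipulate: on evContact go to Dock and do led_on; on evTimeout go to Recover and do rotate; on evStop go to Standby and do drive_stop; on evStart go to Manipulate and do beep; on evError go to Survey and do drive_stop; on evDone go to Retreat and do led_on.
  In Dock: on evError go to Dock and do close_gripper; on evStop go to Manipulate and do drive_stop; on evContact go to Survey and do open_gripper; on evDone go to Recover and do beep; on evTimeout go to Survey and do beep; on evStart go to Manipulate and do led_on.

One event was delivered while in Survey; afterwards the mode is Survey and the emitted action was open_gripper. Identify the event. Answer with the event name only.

evContact

try evDone: (Survey, evDone) → (Manipulate, led_on)
try evTimeout: (Survey, evTimeout) → (Dock, open_gripper)
try evError: (Survey, evError) → (Recover, close_gripper)
try evContact: (Survey, evContact) → (Survey, open_gripper)  ← matches
try evStop: (Survey, evStop) → (Standby, led_on)
try evStart: (Survey, evStart) → (Standby, led_on)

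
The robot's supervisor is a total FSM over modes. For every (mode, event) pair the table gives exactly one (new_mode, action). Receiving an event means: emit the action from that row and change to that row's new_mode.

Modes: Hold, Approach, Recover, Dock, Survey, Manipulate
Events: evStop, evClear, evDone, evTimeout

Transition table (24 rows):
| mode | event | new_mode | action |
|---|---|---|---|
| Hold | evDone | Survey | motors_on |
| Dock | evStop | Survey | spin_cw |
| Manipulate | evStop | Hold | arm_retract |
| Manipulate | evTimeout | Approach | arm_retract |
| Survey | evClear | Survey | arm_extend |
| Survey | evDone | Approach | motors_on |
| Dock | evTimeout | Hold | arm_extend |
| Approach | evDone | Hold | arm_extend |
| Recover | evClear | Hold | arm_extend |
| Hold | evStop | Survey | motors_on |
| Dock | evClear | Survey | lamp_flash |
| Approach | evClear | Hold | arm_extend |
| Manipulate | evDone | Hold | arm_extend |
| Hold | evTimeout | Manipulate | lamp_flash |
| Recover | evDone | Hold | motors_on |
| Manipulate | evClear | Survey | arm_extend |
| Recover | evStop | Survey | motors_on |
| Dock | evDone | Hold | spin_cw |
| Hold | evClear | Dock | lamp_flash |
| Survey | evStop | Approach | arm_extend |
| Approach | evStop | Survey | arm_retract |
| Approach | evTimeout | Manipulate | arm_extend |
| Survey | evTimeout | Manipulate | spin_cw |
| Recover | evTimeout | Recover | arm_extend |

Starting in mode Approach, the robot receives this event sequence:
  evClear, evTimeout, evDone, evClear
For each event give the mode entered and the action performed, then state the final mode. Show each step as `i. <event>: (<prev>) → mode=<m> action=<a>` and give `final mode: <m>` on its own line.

1. evClear: (Approach) → mode=Hold action=arm_extend
2. evTimeout: (Hold) → mode=Manipulate action=lamp_flash
3. evDone: (Manipulate) → mode=Hold action=arm_extend
4. evClear: (Hold) → mode=Dock action=lamp_flash

final mode: Dock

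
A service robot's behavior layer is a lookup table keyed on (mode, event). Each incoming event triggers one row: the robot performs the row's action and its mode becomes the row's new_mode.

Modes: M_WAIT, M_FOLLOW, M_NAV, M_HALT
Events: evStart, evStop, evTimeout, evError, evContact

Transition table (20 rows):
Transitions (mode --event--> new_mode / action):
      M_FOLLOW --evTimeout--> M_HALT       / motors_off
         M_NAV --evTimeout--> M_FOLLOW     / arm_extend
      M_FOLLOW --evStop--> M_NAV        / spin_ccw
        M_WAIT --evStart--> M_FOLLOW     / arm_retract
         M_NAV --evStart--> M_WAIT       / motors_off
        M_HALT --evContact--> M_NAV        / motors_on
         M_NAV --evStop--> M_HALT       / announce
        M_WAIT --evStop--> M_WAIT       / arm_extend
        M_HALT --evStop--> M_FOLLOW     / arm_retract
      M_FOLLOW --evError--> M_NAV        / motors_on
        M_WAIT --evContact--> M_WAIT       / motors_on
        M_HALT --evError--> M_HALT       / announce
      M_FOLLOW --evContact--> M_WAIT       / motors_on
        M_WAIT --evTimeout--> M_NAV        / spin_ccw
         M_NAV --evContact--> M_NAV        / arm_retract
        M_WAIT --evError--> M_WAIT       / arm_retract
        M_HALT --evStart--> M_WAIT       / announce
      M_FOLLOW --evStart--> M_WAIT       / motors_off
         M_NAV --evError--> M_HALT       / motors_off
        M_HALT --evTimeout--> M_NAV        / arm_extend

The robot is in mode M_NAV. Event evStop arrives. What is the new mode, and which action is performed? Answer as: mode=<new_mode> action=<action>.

current mode = M_NAV; filter table to that mode:
  (M_NAV, evTimeout) → (M_FOLLOW, arm_extend)
  (M_NAV, evStart) → (M_WAIT, motors_off)
  (M_NAV, evStop) → (M_HALT, announce)  ← event matches
  (M_NAV, evContact) → (M_NAV, arm_retract)
  (M_NAV, evError) → (M_HALT, motors_off)
event = evStop selects (M_HALT, announce)

mode=M_HALT action=announce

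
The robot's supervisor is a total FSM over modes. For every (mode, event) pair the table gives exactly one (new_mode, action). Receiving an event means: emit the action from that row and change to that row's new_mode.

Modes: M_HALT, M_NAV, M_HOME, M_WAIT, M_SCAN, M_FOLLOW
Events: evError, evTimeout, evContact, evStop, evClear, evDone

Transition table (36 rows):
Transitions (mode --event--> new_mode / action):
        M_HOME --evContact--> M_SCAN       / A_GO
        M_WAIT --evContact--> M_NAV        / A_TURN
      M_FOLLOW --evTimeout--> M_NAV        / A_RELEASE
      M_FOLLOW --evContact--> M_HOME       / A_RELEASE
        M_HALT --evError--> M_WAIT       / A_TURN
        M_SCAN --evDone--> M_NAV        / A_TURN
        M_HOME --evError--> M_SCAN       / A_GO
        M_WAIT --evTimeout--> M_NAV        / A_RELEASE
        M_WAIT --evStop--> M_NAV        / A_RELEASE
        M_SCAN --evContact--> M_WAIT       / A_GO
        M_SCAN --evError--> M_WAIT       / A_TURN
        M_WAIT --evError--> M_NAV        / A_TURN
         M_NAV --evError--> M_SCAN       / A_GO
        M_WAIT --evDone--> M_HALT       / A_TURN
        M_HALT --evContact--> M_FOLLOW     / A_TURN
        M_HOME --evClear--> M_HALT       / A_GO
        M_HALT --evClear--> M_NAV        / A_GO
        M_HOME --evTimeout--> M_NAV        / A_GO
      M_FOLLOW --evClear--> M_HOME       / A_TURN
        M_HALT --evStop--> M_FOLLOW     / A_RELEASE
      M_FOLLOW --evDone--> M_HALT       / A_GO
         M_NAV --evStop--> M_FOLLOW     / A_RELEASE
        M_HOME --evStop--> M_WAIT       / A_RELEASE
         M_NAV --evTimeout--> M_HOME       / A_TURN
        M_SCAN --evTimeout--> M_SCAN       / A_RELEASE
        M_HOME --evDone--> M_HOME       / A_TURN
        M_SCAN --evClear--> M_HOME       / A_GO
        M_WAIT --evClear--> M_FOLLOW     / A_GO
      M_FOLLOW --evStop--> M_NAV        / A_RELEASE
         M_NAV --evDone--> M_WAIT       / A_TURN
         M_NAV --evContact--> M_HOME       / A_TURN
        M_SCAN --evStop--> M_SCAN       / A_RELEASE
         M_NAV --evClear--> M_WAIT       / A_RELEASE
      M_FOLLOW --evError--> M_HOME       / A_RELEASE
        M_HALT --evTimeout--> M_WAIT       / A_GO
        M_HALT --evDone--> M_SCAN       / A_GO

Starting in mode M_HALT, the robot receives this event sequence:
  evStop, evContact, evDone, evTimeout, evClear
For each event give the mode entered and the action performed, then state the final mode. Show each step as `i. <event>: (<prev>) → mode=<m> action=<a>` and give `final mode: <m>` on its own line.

final mode: M_WAIT

1. evStop: (M_HALT) → mode=M_FOLLOW action=A_RELEASE
2. evContact: (M_FOLLOW) → mode=M_HOME action=A_RELEASE
3. evDone: (M_HOME) → mode=M_HOME action=A_TURN
4. evTimeout: (M_HOME) → mode=M_NAV action=A_GO
5. evClear: (M_NAV) → mode=M_WAIT action=A_RELEASE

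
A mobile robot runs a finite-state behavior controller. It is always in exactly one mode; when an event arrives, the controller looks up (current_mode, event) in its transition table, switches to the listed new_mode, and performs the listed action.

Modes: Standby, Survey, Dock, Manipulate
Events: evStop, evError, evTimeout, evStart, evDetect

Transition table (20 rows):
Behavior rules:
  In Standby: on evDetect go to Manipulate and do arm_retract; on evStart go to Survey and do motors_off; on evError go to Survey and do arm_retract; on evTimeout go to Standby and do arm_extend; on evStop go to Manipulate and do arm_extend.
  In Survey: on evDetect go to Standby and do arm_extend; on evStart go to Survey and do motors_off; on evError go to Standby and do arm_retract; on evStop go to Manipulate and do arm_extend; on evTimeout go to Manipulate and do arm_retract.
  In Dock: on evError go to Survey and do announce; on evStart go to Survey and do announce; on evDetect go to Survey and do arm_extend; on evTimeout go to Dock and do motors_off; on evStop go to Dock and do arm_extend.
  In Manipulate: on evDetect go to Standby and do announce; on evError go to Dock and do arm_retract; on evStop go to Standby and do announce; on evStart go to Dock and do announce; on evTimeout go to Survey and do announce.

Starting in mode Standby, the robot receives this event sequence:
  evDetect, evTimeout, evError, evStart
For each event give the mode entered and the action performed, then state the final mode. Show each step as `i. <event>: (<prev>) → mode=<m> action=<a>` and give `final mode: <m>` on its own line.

1. evDetect: (Standby) → mode=Manipulate action=arm_retract
2. evTimeout: (Manipulate) → mode=Survey action=announce
3. evError: (Survey) → mode=Standby action=arm_retract
4. evStart: (Standby) → mode=Survey action=motors_off

final mode: Survey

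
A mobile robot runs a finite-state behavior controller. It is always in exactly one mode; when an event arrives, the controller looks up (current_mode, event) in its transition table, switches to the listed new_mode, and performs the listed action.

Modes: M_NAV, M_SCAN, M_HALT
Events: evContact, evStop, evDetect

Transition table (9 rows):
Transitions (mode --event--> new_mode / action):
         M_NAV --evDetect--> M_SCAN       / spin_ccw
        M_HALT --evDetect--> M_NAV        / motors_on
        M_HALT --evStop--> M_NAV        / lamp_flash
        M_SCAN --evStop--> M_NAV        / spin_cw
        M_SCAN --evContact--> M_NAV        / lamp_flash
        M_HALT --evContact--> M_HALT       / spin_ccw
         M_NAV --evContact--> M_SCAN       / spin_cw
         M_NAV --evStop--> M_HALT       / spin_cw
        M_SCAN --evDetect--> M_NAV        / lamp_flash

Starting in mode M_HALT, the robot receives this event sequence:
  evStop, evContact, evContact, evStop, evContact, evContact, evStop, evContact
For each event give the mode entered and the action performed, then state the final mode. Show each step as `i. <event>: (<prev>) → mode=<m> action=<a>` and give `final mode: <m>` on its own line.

1. evStop: (M_HALT) → mode=M_NAV action=lamp_flash
2. evContact: (M_NAV) → mode=M_SCAN action=spin_cw
3. evContact: (M_SCAN) → mode=M_NAV action=lamp_flash
4. evStop: (M_NAV) → mode=M_HALT action=spin_cw
5. evContact: (M_HALT) → mode=M_HALT action=spin_ccw
6. evContact: (M_HALT) → mode=M_HALT action=spin_ccw
7. evStop: (M_HALT) → mode=M_NAV action=lamp_flash
8. evContact: (M_NAV) → mode=M_SCAN action=spin_cw

final mode: M_SCAN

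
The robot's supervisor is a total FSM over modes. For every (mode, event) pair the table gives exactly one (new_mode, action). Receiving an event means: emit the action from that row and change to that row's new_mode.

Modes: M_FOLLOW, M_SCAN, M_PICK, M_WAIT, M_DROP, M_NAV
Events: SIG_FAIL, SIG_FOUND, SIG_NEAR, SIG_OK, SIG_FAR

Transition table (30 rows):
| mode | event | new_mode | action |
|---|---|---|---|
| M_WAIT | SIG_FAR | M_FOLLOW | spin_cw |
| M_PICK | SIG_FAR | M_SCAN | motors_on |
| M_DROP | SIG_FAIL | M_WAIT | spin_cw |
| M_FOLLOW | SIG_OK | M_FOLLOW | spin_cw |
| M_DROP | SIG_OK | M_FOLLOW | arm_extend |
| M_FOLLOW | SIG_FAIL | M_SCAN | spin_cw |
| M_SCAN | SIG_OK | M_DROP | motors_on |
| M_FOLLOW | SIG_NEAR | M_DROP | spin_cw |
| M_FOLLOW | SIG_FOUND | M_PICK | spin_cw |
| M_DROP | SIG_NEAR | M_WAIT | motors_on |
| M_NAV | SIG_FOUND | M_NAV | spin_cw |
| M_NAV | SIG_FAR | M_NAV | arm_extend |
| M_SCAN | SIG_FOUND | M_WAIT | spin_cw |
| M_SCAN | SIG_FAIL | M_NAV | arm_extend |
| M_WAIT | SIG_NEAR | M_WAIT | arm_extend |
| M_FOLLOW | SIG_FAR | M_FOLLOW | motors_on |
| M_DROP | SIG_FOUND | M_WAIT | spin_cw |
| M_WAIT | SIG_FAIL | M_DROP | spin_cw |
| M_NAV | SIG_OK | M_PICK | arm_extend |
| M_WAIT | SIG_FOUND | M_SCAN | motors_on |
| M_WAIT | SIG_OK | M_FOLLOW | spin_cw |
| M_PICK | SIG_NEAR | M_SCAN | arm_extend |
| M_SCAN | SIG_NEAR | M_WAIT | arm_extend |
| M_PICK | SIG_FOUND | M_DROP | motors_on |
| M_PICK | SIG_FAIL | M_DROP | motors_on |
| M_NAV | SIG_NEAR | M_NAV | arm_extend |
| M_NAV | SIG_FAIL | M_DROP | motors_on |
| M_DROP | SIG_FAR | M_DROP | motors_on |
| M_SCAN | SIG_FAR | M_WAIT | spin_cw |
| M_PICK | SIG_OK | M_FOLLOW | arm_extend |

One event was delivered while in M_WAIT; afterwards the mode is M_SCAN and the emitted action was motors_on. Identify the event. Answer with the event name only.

SIG_FOUND

try SIG_FAIL: (M_WAIT, SIG_FAIL) → (M_DROP, spin_cw)
try SIG_FOUND: (M_WAIT, SIG_FOUND) → (M_SCAN, motors_on)  ← matches
try SIG_NEAR: (M_WAIT, SIG_NEAR) → (M_WAIT, arm_extend)
try SIG_OK: (M_WAIT, SIG_OK) → (M_FOLLOW, spin_cw)
try SIG_FAR: (M_WAIT, SIG_FAR) → (M_FOLLOW, spin_cw)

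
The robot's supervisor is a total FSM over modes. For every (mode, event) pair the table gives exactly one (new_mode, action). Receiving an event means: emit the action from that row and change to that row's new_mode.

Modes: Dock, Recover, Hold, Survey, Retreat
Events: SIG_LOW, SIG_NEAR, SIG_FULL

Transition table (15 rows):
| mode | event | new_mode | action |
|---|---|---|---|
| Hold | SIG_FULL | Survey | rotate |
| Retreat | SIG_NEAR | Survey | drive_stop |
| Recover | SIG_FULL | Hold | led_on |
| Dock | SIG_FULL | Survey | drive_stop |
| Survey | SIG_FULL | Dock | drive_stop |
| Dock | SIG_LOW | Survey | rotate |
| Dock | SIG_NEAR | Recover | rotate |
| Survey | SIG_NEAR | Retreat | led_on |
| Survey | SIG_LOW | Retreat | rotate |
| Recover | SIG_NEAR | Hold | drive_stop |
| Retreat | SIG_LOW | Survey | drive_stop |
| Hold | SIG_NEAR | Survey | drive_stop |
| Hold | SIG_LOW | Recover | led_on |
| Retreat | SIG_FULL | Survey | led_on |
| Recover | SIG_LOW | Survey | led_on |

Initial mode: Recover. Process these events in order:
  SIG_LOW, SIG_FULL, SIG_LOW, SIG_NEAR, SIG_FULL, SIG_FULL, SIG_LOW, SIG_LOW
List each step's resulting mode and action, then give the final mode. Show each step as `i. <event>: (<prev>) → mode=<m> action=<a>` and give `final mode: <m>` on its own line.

final mode: Retreat

1. SIG_LOW: (Recover) → mode=Survey action=led_on
2. SIG_FULL: (Survey) → mode=Dock action=drive_stop
3. SIG_LOW: (Dock) → mode=Survey action=rotate
4. SIG_NEAR: (Survey) → mode=Retreat action=led_on
5. SIG_FULL: (Retreat) → mode=Survey action=led_on
6. SIG_FULL: (Survey) → mode=Dock action=drive_stop
7. SIG_LOW: (Dock) → mode=Survey action=rotate
8. SIG_LOW: (Survey) → mode=Retreat action=rotate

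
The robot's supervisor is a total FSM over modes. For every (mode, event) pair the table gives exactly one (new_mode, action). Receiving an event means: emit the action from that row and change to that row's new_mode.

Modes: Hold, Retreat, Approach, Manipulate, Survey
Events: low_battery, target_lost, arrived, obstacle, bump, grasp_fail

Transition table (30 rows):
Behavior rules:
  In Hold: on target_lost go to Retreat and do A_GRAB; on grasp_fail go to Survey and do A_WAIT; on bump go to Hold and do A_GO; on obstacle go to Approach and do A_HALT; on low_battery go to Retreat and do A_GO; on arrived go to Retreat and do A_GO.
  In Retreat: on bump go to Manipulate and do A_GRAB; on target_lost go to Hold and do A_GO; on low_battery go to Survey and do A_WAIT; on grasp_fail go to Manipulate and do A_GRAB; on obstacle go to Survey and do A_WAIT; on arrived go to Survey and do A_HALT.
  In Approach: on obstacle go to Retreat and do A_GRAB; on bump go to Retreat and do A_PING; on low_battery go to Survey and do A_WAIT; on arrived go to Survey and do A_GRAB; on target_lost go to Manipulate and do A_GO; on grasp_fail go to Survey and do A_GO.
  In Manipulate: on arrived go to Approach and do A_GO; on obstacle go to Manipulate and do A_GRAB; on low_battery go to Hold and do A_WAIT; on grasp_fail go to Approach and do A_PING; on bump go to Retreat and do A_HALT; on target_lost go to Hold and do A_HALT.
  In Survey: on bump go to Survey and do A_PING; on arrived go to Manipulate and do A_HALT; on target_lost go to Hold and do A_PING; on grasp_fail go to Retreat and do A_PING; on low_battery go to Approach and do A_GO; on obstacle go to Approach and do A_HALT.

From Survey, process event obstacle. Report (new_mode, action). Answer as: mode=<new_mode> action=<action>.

mode=Approach action=A_HALT

current mode = Survey; filter table to that mode:
  (Survey, bump) → (Survey, A_PING)
  (Survey, arrived) → (Manipulate, A_HALT)
  (Survey, target_lost) → (Hold, A_PING)
  (Survey, grasp_fail) → (Retreat, A_PING)
  (Survey, low_battery) → (Approach, A_GO)
  (Survey, obstacle) → (Approach, A_HALT)  ← event matches
event = obstacle selects (Approach, A_HALT)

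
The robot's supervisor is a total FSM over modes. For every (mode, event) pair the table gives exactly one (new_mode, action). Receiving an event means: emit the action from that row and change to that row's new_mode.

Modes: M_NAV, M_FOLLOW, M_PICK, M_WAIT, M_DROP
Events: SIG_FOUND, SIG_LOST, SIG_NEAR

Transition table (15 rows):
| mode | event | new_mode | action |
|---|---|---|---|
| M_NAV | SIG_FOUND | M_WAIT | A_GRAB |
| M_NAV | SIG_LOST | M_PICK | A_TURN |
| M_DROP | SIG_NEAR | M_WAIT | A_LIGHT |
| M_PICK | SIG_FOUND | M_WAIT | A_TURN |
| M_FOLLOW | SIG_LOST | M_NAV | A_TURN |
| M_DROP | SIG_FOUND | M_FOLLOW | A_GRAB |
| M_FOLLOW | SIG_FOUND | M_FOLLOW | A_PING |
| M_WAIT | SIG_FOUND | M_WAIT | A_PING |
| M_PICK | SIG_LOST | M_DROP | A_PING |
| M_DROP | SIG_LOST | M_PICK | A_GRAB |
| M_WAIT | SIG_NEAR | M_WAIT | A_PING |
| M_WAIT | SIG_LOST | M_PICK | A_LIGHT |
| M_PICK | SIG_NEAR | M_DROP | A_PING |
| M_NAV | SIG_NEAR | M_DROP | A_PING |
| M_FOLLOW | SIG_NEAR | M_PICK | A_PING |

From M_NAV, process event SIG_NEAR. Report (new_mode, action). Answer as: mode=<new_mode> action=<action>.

mode=M_DROP action=A_PING

current mode = M_NAV; filter table to that mode:
  (M_NAV, SIG_FOUND) → (M_WAIT, A_GRAB)
  (M_NAV, SIG_LOST) → (M_PICK, A_TURN)
  (M_NAV, SIG_NEAR) → (M_DROP, A_PING)  ← event matches
event = SIG_NEAR selects (M_DROP, A_PING)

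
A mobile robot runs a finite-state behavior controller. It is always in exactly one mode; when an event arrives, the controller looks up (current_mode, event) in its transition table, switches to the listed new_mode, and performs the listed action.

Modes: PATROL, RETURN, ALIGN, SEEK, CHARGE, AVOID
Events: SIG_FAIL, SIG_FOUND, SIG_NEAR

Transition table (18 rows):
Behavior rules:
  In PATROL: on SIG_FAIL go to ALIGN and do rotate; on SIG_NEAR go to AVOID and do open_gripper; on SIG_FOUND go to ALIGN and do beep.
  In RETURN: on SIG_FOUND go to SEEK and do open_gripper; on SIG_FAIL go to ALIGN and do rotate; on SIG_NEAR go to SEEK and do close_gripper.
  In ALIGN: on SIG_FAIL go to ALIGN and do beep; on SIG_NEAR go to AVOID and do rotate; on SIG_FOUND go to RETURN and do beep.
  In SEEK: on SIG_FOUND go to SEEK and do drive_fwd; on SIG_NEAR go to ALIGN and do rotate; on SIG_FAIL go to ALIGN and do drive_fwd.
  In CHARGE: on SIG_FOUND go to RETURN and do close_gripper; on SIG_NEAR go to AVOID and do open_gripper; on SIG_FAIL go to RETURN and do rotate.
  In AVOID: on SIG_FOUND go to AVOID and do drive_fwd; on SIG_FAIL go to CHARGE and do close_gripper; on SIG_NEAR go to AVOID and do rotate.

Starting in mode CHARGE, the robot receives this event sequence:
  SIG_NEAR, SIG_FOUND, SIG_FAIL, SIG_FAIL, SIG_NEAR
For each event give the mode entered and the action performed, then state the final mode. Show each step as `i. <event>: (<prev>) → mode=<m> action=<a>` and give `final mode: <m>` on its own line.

final mode: SEEK

1. SIG_NEAR: (CHARGE) → mode=AVOID action=open_gripper
2. SIG_FOUND: (AVOID) → mode=AVOID action=drive_fwd
3. SIG_FAIL: (AVOID) → mode=CHARGE action=close_gripper
4. SIG_FAIL: (CHARGE) → mode=RETURN action=rotate
5. SIG_NEAR: (RETURN) → mode=SEEK action=close_gripper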